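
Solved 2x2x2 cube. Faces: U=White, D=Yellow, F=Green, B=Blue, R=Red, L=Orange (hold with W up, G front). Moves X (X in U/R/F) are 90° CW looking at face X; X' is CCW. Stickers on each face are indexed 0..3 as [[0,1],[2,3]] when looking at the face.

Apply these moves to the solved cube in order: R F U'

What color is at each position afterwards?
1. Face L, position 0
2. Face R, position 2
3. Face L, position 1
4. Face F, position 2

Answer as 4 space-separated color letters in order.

Answer: W G B Y

Derivation:
After move 1 (R): R=RRRR U=WGWG F=GYGY D=YBYB B=WBWB
After move 2 (F): F=GGYY U=WGOO R=WRGR D=RRYB L=OYOB
After move 3 (U'): U=GOWO F=OYYY R=GGGR B=WRWB L=WBOB
Query 1: L[0] = W
Query 2: R[2] = G
Query 3: L[1] = B
Query 4: F[2] = Y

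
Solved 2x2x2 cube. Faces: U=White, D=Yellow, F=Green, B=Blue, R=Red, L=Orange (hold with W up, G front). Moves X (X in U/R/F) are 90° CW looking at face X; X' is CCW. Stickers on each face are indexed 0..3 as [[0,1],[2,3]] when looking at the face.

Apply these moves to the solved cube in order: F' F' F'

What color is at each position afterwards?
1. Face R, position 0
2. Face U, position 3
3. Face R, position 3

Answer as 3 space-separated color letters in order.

After move 1 (F'): F=GGGG U=WWRR R=YRYR D=OOYY L=OWOW
After move 2 (F'): F=GGGG U=WWYY R=OROR D=WWYY L=OROR
After move 3 (F'): F=GGGG U=WWOO R=WRWR D=RRYY L=OYOY
Query 1: R[0] = W
Query 2: U[3] = O
Query 3: R[3] = R

Answer: W O R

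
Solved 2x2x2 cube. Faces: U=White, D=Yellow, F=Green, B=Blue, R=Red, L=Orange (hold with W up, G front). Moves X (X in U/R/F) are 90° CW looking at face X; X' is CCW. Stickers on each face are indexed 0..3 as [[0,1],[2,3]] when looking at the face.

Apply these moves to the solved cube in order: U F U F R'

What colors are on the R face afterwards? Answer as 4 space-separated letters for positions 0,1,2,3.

After move 1 (U): U=WWWW F=RRGG R=BBRR B=OOBB L=GGOO
After move 2 (F): F=GRGR U=WWOG R=WBWR D=RBYY L=GYOY
After move 3 (U): U=OWGW F=WBGR R=OOWR B=GYBB L=GROY
After move 4 (F): F=GWRB U=OWYR R=GOWR D=WOYY L=GROB
After move 5 (R'): R=ORGW U=OBYG F=GWRR D=WWYB B=YYOB
Query: R face = ORGW

Answer: O R G W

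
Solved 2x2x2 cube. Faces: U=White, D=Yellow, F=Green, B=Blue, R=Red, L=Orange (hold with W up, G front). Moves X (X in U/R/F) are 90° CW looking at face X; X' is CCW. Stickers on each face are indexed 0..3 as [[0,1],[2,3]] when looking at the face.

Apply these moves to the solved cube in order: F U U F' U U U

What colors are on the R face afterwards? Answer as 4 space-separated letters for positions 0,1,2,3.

Answer: B G R R

Derivation:
After move 1 (F): F=GGGG U=WWOO R=WRWR D=RRYY L=OYOY
After move 2 (U): U=OWOW F=WRGG R=BBWR B=OYBB L=GGOY
After move 3 (U): U=OOWW F=BBGG R=OYWR B=GGBB L=WROY
After move 4 (F'): F=BGBG U=OOOW R=RYRR D=RYYY L=WWOW
After move 5 (U): U=OOWO F=RYBG R=GGRR B=WWBB L=BGOW
After move 6 (U): U=WOOO F=GGBG R=WWRR B=BGBB L=RYOW
After move 7 (U): U=OWOO F=WWBG R=BGRR B=RYBB L=GGOW
Query: R face = BGRR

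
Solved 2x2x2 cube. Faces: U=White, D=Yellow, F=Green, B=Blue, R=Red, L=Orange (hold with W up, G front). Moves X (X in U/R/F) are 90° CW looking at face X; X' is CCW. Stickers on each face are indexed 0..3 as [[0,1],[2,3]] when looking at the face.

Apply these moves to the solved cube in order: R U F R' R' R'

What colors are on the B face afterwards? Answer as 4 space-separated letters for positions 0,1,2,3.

After move 1 (R): R=RRRR U=WGWG F=GYGY D=YBYB B=WBWB
After move 2 (U): U=WWGG F=RRGY R=WBRR B=OOWB L=GYOO
After move 3 (F): F=GRYR U=WWOY R=GBGR D=RWYB L=GYOB
After move 4 (R'): R=BRGG U=WWOO F=GWYY D=RRYR B=BOWB
After move 5 (R'): R=RGBG U=WWOB F=GWYO D=RWYY B=RORB
After move 6 (R'): R=GGRB U=WROR F=GWYB D=RWYO B=YOWB
Query: B face = YOWB

Answer: Y O W B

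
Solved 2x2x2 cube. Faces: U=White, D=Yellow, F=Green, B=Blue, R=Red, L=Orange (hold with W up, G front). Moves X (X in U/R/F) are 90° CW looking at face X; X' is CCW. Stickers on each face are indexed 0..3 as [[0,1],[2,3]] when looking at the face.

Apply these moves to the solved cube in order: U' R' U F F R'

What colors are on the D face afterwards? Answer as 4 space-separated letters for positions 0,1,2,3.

After move 1 (U'): U=WWWW F=OOGG R=GGRR B=RRBB L=BBOO
After move 2 (R'): R=GRGR U=WBWR F=OWGW D=YOYG B=YRYB
After move 3 (U): U=WWRB F=GRGW R=YRGR B=BBYB L=OWOO
After move 4 (F): F=GGWR U=WWOW R=RRBR D=GYYG L=OYOO
After move 5 (F): F=WGRG U=WWOY R=ORWR D=BRYG L=OGOY
After move 6 (R'): R=RROW U=WYOB F=WWRY D=BGYG B=GBRB
Query: D face = BGYG

Answer: B G Y G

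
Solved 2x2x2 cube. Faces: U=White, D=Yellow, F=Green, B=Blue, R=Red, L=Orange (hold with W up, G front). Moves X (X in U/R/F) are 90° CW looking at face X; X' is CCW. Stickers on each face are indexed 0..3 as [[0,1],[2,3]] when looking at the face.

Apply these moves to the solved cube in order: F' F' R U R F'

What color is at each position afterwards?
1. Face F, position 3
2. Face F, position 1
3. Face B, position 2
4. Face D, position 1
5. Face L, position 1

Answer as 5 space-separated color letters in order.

After move 1 (F'): F=GGGG U=WWRR R=YRYR D=OOYY L=OWOW
After move 2 (F'): F=GGGG U=WWYY R=OROR D=WWYY L=OROR
After move 3 (R): R=OORR U=WGYG F=GWGY D=WBYB B=YBWB
After move 4 (U): U=YWGG F=OOGY R=YBRR B=ORWB L=GWOR
After move 5 (R): R=RYRB U=YOGY F=OBGB D=WWYO B=GRWB
After move 6 (F'): F=BBOG U=YORR R=WYWB D=WRYO L=GYOG
Query 1: F[3] = G
Query 2: F[1] = B
Query 3: B[2] = W
Query 4: D[1] = R
Query 5: L[1] = Y

Answer: G B W R Y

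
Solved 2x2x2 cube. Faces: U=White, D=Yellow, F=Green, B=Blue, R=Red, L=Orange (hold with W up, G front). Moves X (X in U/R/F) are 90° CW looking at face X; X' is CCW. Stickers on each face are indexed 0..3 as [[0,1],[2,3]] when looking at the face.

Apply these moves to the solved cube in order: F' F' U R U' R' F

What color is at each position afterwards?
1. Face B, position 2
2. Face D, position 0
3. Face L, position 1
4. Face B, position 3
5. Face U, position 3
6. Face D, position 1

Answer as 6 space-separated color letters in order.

Answer: B O W B R W

Derivation:
After move 1 (F'): F=GGGG U=WWRR R=YRYR D=OOYY L=OWOW
After move 2 (F'): F=GGGG U=WWYY R=OROR D=WWYY L=OROR
After move 3 (U): U=YWYW F=ORGG R=BBOR B=ORBB L=GGOR
After move 4 (R): R=OBRB U=YRYG F=OWGY D=WBYO B=WRWB
After move 5 (U'): U=RGYY F=GGGY R=OWRB B=OBWB L=WROR
After move 6 (R'): R=WBOR U=RWYO F=GGGY D=WGYY B=OBBB
After move 7 (F): F=GGYG U=RWRR R=YBOR D=OWYY L=WWOG
Query 1: B[2] = B
Query 2: D[0] = O
Query 3: L[1] = W
Query 4: B[3] = B
Query 5: U[3] = R
Query 6: D[1] = W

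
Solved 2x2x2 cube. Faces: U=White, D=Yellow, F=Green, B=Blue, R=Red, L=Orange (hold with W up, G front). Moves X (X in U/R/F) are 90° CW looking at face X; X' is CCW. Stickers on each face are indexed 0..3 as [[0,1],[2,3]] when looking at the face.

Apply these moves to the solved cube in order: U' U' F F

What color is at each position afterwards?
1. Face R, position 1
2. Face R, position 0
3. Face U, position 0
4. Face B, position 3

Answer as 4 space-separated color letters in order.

Answer: O O W B

Derivation:
After move 1 (U'): U=WWWW F=OOGG R=GGRR B=RRBB L=BBOO
After move 2 (U'): U=WWWW F=BBGG R=OORR B=GGBB L=RROO
After move 3 (F): F=GBGB U=WWOR R=WOWR D=ROYY L=RYOY
After move 4 (F): F=GGBB U=WWYY R=OORR D=WWYY L=RROO
Query 1: R[1] = O
Query 2: R[0] = O
Query 3: U[0] = W
Query 4: B[3] = B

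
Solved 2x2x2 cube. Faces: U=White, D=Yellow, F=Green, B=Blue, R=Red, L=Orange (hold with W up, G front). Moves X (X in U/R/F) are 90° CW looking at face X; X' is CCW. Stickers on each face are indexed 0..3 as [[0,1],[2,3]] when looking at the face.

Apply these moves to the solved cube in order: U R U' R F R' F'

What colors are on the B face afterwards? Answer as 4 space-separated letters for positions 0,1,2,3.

Answer: R B R B

Derivation:
After move 1 (U): U=WWWW F=RRGG R=BBRR B=OOBB L=GGOO
After move 2 (R): R=RBRB U=WRWG F=RYGY D=YBYO B=WOWB
After move 3 (U'): U=RGWW F=GGGY R=RYRB B=RBWB L=WOOO
After move 4 (R): R=RRBY U=RGWY F=GBGO D=YWYR B=WBGB
After move 5 (F): F=GGOB U=RGOO R=WRYY D=BRYR L=WYOW
After move 6 (R'): R=RYWY U=RGOW F=GGOO D=BGYB B=RBRB
After move 7 (F'): F=GOGO U=RGRW R=GYBY D=YWYB L=WWOO
Query: B face = RBRB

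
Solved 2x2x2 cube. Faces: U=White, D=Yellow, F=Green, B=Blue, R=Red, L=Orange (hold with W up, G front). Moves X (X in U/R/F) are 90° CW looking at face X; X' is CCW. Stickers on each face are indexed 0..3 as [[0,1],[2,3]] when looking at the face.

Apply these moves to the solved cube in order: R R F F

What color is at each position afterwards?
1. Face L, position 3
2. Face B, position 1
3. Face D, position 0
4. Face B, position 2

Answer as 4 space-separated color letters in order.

After move 1 (R): R=RRRR U=WGWG F=GYGY D=YBYB B=WBWB
After move 2 (R): R=RRRR U=WYWY F=GBGB D=YWYW B=GBGB
After move 3 (F): F=GGBB U=WYOO R=WRYR D=RRYW L=OYOW
After move 4 (F): F=BGBG U=WYWY R=OROR D=YWYW L=OROR
Query 1: L[3] = R
Query 2: B[1] = B
Query 3: D[0] = Y
Query 4: B[2] = G

Answer: R B Y G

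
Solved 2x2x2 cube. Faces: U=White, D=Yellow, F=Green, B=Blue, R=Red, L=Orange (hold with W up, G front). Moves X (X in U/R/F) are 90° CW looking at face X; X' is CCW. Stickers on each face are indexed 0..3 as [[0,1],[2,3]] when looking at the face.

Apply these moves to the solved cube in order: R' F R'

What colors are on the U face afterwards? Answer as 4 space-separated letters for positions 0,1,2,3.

Answer: W Y O Y

Derivation:
After move 1 (R'): R=RRRR U=WBWB F=GWGW D=YGYG B=YBYB
After move 2 (F): F=GGWW U=WBOO R=WRBR D=RRYG L=OYOG
After move 3 (R'): R=RRWB U=WYOY F=GBWO D=RGYW B=GBRB
Query: U face = WYOY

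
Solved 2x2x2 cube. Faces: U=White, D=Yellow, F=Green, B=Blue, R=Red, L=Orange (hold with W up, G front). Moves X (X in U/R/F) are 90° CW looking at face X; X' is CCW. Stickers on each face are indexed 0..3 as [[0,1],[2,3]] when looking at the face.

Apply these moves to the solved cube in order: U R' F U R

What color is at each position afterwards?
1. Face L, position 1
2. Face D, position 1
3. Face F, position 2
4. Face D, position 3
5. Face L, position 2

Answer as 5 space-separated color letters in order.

Answer: R Y W G O

Derivation:
After move 1 (U): U=WWWW F=RRGG R=BBRR B=OOBB L=GGOO
After move 2 (R'): R=BRBR U=WBWO F=RWGW D=YRYG B=YOYB
After move 3 (F): F=GRWW U=WBOG R=WROR D=BBYG L=GYOR
After move 4 (U): U=OWGB F=WRWW R=YOOR B=GYYB L=GROR
After move 5 (R): R=OYRO U=ORGW F=WBWG D=BYYG B=BYWB
Query 1: L[1] = R
Query 2: D[1] = Y
Query 3: F[2] = W
Query 4: D[3] = G
Query 5: L[2] = O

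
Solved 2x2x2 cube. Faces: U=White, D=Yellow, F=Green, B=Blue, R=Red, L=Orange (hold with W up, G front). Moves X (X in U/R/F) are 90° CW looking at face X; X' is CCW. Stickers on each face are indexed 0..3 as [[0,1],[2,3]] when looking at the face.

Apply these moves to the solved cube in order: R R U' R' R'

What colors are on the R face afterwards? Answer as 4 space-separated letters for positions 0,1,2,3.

Answer: R R B G

Derivation:
After move 1 (R): R=RRRR U=WGWG F=GYGY D=YBYB B=WBWB
After move 2 (R): R=RRRR U=WYWY F=GBGB D=YWYW B=GBGB
After move 3 (U'): U=YYWW F=OOGB R=GBRR B=RRGB L=GBOO
After move 4 (R'): R=BRGR U=YGWR F=OYGW D=YOYB B=WRWB
After move 5 (R'): R=RRBG U=YWWW F=OGGR D=YYYW B=BROB
Query: R face = RRBG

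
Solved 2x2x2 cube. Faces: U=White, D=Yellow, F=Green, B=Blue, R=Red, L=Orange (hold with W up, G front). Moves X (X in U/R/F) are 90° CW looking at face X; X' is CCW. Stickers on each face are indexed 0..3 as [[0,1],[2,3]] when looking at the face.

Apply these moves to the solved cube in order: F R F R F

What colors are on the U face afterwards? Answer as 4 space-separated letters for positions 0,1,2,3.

Answer: W G B R

Derivation:
After move 1 (F): F=GGGG U=WWOO R=WRWR D=RRYY L=OYOY
After move 2 (R): R=WWRR U=WGOG F=GRGY D=RBYB B=OBWB
After move 3 (F): F=GGYR U=WGYY R=OWGR D=RWYB L=OROB
After move 4 (R): R=GORW U=WGYR F=GWYB D=RWYO B=YBGB
After move 5 (F): F=YGBW U=WGBR R=YORW D=RGYO L=OROW
Query: U face = WGBR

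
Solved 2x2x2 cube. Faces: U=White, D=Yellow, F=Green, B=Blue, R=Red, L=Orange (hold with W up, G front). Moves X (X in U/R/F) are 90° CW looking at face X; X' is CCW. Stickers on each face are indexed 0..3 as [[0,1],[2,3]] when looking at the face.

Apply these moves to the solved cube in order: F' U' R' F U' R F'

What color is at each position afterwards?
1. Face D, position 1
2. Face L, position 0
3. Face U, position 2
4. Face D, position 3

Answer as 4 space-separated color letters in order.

After move 1 (F'): F=GGGG U=WWRR R=YRYR D=OOYY L=OWOW
After move 2 (U'): U=WRWR F=OWGG R=GGYR B=YRBB L=BBOW
After move 3 (R'): R=GRGY U=WBWY F=ORGR D=OWYG B=YROB
After move 4 (F): F=GORR U=WBWB R=WRYY D=GGYG L=BOOW
After move 5 (U'): U=BBWW F=BORR R=GOYY B=WROB L=YROW
After move 6 (R): R=YGYO U=BOWR F=BGRG D=GOYW B=WRBB
After move 7 (F'): F=GGBR U=BOYY R=OGGO D=RWYW L=YROW
Query 1: D[1] = W
Query 2: L[0] = Y
Query 3: U[2] = Y
Query 4: D[3] = W

Answer: W Y Y W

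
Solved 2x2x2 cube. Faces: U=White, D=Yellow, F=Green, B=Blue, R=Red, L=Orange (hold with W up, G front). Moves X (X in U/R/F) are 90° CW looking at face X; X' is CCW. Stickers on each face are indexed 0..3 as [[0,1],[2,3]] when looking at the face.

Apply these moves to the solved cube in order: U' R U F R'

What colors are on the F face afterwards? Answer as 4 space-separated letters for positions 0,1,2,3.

After move 1 (U'): U=WWWW F=OOGG R=GGRR B=RRBB L=BBOO
After move 2 (R): R=RGRG U=WOWG F=OYGY D=YBYR B=WRWB
After move 3 (U): U=WWGO F=RGGY R=WRRG B=BBWB L=OYOO
After move 4 (F): F=GRYG U=WWOY R=GROG D=RWYR L=OYOB
After move 5 (R'): R=RGGO U=WWOB F=GWYY D=RRYG B=RBWB
Query: F face = GWYY

Answer: G W Y Y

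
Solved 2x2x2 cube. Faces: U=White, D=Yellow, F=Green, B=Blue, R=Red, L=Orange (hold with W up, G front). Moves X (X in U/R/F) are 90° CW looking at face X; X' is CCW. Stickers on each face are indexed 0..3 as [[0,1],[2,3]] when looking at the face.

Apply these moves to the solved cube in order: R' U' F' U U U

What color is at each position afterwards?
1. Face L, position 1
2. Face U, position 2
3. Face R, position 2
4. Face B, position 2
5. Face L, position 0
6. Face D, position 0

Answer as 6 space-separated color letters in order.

Answer: R B Y Y R B

Derivation:
After move 1 (R'): R=RRRR U=WBWB F=GWGW D=YGYG B=YBYB
After move 2 (U'): U=BBWW F=OOGW R=GWRR B=RRYB L=YBOO
After move 3 (F'): F=OWOG U=BBGR R=GWYR D=BOYG L=YWOW
After move 4 (U): U=GBRB F=GWOG R=RRYR B=YWYB L=OWOW
After move 5 (U): U=RGBB F=RROG R=YWYR B=OWYB L=GWOW
After move 6 (U): U=BRBG F=YWOG R=OWYR B=GWYB L=RROW
Query 1: L[1] = R
Query 2: U[2] = B
Query 3: R[2] = Y
Query 4: B[2] = Y
Query 5: L[0] = R
Query 6: D[0] = B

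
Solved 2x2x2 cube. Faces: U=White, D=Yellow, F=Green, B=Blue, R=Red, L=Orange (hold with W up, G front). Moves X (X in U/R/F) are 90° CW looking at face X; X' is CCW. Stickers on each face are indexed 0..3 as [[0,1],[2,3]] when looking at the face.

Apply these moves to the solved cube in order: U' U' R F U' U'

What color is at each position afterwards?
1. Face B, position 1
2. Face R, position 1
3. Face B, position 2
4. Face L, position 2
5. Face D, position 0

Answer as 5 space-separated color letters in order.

Answer: B Y W O R

Derivation:
After move 1 (U'): U=WWWW F=OOGG R=GGRR B=RRBB L=BBOO
After move 2 (U'): U=WWWW F=BBGG R=OORR B=GGBB L=RROO
After move 3 (R): R=RORO U=WBWG F=BYGY D=YBYG B=WGWB
After move 4 (F): F=GBYY U=WBOR R=WOGO D=RRYG L=RYOB
After move 5 (U'): U=BRWO F=RYYY R=GBGO B=WOWB L=WGOB
After move 6 (U'): U=ROBW F=WGYY R=RYGO B=GBWB L=WOOB
Query 1: B[1] = B
Query 2: R[1] = Y
Query 3: B[2] = W
Query 4: L[2] = O
Query 5: D[0] = R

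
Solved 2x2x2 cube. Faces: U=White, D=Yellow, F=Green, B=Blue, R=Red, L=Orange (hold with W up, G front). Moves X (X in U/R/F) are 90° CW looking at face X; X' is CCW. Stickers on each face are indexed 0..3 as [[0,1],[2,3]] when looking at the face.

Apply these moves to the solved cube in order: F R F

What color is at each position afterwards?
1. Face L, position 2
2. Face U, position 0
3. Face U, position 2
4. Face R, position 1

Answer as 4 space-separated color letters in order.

Answer: O W Y W

Derivation:
After move 1 (F): F=GGGG U=WWOO R=WRWR D=RRYY L=OYOY
After move 2 (R): R=WWRR U=WGOG F=GRGY D=RBYB B=OBWB
After move 3 (F): F=GGYR U=WGYY R=OWGR D=RWYB L=OROB
Query 1: L[2] = O
Query 2: U[0] = W
Query 3: U[2] = Y
Query 4: R[1] = W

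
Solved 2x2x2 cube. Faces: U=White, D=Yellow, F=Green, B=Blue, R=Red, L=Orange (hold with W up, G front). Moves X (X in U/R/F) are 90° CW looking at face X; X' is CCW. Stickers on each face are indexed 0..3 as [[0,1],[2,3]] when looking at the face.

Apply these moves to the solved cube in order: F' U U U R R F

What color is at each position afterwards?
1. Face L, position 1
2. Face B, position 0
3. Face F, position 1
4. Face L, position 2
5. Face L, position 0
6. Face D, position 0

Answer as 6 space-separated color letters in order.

After move 1 (F'): F=GGGG U=WWRR R=YRYR D=OOYY L=OWOW
After move 2 (U): U=RWRW F=YRGG R=BBYR B=OWBB L=GGOW
After move 3 (U): U=RRWW F=BBGG R=OWYR B=GGBB L=YROW
After move 4 (U): U=WRWR F=OWGG R=GGYR B=YRBB L=BBOW
After move 5 (R): R=YGRG U=WWWG F=OOGY D=OBYY B=RRRB
After move 6 (R): R=RYGG U=WOWY F=OBGY D=ORYR B=GRWB
After move 7 (F): F=GOYB U=WOWB R=WYYG D=GRYR L=BOOR
Query 1: L[1] = O
Query 2: B[0] = G
Query 3: F[1] = O
Query 4: L[2] = O
Query 5: L[0] = B
Query 6: D[0] = G

Answer: O G O O B G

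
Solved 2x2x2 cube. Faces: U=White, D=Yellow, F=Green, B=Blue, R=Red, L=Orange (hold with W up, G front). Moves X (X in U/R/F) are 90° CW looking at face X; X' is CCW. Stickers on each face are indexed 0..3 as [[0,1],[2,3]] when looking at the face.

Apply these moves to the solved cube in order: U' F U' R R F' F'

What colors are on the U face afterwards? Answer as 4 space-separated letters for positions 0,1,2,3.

Answer: W G B R

Derivation:
After move 1 (U'): U=WWWW F=OOGG R=GGRR B=RRBB L=BBOO
After move 2 (F): F=GOGO U=WWOB R=WGWR D=RGYY L=BYOY
After move 3 (U'): U=WBWO F=BYGO R=GOWR B=WGBB L=RROY
After move 4 (R): R=WGRO U=WYWO F=BGGY D=RBYW B=OGBB
After move 5 (R): R=RWOG U=WGWY F=BBGW D=RBYO B=OGYB
After move 6 (F'): F=BWBG U=WGRO R=BWRG D=RYYO L=RYOW
After move 7 (F'): F=WGBB U=WGBR R=YWRG D=YWYO L=ROOR
Query: U face = WGBR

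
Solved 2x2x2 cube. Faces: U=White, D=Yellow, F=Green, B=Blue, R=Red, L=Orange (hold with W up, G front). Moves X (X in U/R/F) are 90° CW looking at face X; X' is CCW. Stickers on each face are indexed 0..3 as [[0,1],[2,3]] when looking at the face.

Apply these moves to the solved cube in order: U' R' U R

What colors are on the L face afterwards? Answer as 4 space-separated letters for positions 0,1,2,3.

After move 1 (U'): U=WWWW F=OOGG R=GGRR B=RRBB L=BBOO
After move 2 (R'): R=GRGR U=WBWR F=OWGW D=YOYG B=YRYB
After move 3 (U): U=WWRB F=GRGW R=YRGR B=BBYB L=OWOO
After move 4 (R): R=GYRR U=WRRW F=GOGG D=YYYB B=BBWB
Query: L face = OWOO

Answer: O W O O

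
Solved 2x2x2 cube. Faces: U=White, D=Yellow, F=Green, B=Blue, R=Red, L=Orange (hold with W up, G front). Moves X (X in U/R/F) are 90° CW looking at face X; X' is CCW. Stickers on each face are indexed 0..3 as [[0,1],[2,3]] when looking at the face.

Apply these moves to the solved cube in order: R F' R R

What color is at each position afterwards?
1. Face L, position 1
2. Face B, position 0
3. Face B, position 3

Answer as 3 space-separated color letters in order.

Answer: G G B

Derivation:
After move 1 (R): R=RRRR U=WGWG F=GYGY D=YBYB B=WBWB
After move 2 (F'): F=YYGG U=WGRR R=BRYR D=OOYB L=OGOW
After move 3 (R): R=YBRR U=WYRG F=YOGB D=OWYW B=RBGB
After move 4 (R): R=RYRB U=WORB F=YWGW D=OGYR B=GBYB
Query 1: L[1] = G
Query 2: B[0] = G
Query 3: B[3] = B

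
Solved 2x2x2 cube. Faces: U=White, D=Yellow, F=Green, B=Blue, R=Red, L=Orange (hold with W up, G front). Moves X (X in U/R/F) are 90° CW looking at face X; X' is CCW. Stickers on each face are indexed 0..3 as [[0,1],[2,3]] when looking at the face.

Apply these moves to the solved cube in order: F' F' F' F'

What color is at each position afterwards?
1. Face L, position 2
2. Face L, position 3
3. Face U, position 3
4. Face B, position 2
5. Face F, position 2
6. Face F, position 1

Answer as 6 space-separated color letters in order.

After move 1 (F'): F=GGGG U=WWRR R=YRYR D=OOYY L=OWOW
After move 2 (F'): F=GGGG U=WWYY R=OROR D=WWYY L=OROR
After move 3 (F'): F=GGGG U=WWOO R=WRWR D=RRYY L=OYOY
After move 4 (F'): F=GGGG U=WWWW R=RRRR D=YYYY L=OOOO
Query 1: L[2] = O
Query 2: L[3] = O
Query 3: U[3] = W
Query 4: B[2] = B
Query 5: F[2] = G
Query 6: F[1] = G

Answer: O O W B G G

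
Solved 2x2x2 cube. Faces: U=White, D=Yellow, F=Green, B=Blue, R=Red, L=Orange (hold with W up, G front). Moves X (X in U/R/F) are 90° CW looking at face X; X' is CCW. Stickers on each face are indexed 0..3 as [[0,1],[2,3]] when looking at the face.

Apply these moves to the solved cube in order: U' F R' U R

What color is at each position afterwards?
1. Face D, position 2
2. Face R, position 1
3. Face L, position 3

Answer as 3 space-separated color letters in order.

Answer: Y Y Y

Derivation:
After move 1 (U'): U=WWWW F=OOGG R=GGRR B=RRBB L=BBOO
After move 2 (F): F=GOGO U=WWOB R=WGWR D=RGYY L=BYOY
After move 3 (R'): R=GRWW U=WBOR F=GWGB D=ROYO B=YRGB
After move 4 (U): U=OWRB F=GRGB R=YRWW B=BYGB L=GWOY
After move 5 (R): R=WYWR U=ORRB F=GOGO D=RGYB B=BYWB
Query 1: D[2] = Y
Query 2: R[1] = Y
Query 3: L[3] = Y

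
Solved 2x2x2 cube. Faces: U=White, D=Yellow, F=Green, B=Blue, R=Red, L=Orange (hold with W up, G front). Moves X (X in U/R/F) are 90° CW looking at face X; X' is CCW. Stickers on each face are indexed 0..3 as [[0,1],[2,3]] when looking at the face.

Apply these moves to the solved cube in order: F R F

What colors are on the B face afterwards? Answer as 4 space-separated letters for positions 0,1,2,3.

After move 1 (F): F=GGGG U=WWOO R=WRWR D=RRYY L=OYOY
After move 2 (R): R=WWRR U=WGOG F=GRGY D=RBYB B=OBWB
After move 3 (F): F=GGYR U=WGYY R=OWGR D=RWYB L=OROB
Query: B face = OBWB

Answer: O B W B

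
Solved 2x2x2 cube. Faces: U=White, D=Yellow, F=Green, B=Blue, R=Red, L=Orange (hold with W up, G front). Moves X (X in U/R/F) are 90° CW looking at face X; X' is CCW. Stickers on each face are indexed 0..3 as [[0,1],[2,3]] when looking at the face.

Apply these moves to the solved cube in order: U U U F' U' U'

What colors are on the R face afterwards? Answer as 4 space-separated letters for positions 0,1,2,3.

After move 1 (U): U=WWWW F=RRGG R=BBRR B=OOBB L=GGOO
After move 2 (U): U=WWWW F=BBGG R=OORR B=GGBB L=RROO
After move 3 (U): U=WWWW F=OOGG R=GGRR B=RRBB L=BBOO
After move 4 (F'): F=OGOG U=WWGR R=YGYR D=BOYY L=BWOW
After move 5 (U'): U=WRWG F=BWOG R=OGYR B=YGBB L=RROW
After move 6 (U'): U=RGWW F=RROG R=BWYR B=OGBB L=YGOW
Query: R face = BWYR

Answer: B W Y R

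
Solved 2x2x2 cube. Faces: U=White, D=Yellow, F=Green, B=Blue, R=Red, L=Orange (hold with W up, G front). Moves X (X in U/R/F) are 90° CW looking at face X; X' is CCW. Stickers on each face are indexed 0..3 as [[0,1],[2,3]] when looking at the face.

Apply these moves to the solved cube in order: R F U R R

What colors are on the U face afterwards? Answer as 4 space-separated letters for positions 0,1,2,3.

Answer: O R O B

Derivation:
After move 1 (R): R=RRRR U=WGWG F=GYGY D=YBYB B=WBWB
After move 2 (F): F=GGYY U=WGOO R=WRGR D=RRYB L=OYOB
After move 3 (U): U=OWOG F=WRYY R=WBGR B=OYWB L=GGOB
After move 4 (R): R=GWRB U=OROY F=WRYB D=RWYO B=GYWB
After move 5 (R): R=RGBW U=OROB F=WWYO D=RWYG B=YYRB
Query: U face = OROB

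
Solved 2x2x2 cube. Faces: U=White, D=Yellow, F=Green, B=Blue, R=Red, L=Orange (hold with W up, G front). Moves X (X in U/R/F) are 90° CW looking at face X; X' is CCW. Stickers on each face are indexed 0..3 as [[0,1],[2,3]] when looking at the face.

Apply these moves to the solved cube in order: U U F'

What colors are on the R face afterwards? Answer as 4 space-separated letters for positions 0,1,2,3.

Answer: Y O Y R

Derivation:
After move 1 (U): U=WWWW F=RRGG R=BBRR B=OOBB L=GGOO
After move 2 (U): U=WWWW F=BBGG R=OORR B=GGBB L=RROO
After move 3 (F'): F=BGBG U=WWOR R=YOYR D=ROYY L=RWOW
Query: R face = YOYR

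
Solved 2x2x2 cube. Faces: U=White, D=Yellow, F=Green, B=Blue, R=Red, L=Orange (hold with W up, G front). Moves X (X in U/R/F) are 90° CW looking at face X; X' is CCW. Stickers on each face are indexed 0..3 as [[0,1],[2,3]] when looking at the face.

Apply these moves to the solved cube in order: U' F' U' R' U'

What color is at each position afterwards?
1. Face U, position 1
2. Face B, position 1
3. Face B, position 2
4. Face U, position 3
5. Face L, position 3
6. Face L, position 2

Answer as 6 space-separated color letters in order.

After move 1 (U'): U=WWWW F=OOGG R=GGRR B=RRBB L=BBOO
After move 2 (F'): F=OGOG U=WWGR R=YGYR D=BOYY L=BWOW
After move 3 (U'): U=WRWG F=BWOG R=OGYR B=YGBB L=RROW
After move 4 (R'): R=GROY U=WBWY F=BROG D=BWYG B=YGOB
After move 5 (U'): U=BYWW F=RROG R=BROY B=GROB L=YGOW
Query 1: U[1] = Y
Query 2: B[1] = R
Query 3: B[2] = O
Query 4: U[3] = W
Query 5: L[3] = W
Query 6: L[2] = O

Answer: Y R O W W O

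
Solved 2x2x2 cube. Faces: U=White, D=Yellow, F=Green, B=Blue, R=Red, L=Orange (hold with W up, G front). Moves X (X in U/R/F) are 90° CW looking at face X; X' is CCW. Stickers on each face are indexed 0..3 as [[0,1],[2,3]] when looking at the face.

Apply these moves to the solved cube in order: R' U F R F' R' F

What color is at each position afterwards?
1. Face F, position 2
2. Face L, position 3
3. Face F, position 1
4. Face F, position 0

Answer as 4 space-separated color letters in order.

After move 1 (R'): R=RRRR U=WBWB F=GWGW D=YGYG B=YBYB
After move 2 (U): U=WWBB F=RRGW R=YBRR B=OOYB L=GWOO
After move 3 (F): F=GRWR U=WWOW R=BBBR D=RYYG L=GYOG
After move 4 (R): R=BBRB U=WROR F=GYWG D=RYYO B=WOWB
After move 5 (F'): F=YGGW U=WRBR R=YBRB D=YGYO L=GROO
After move 6 (R'): R=BBYR U=WWBW F=YRGR D=YGYW B=OOGB
After move 7 (F): F=GYRR U=WWOR R=BBWR D=YBYW L=GYOG
Query 1: F[2] = R
Query 2: L[3] = G
Query 3: F[1] = Y
Query 4: F[0] = G

Answer: R G Y G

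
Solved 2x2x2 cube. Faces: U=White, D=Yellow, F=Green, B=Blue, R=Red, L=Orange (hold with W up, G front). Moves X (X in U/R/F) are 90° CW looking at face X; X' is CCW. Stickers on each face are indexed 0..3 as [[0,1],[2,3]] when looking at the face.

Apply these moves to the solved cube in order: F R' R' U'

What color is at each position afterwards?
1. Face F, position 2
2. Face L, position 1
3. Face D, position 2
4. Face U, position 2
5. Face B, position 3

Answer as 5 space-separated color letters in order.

Answer: G B Y W B

Derivation:
After move 1 (F): F=GGGG U=WWOO R=WRWR D=RRYY L=OYOY
After move 2 (R'): R=RRWW U=WBOB F=GWGO D=RGYG B=YBRB
After move 3 (R'): R=RWRW U=WROY F=GBGB D=RWYO B=GBGB
After move 4 (U'): U=RYWO F=OYGB R=GBRW B=RWGB L=GBOY
Query 1: F[2] = G
Query 2: L[1] = B
Query 3: D[2] = Y
Query 4: U[2] = W
Query 5: B[3] = B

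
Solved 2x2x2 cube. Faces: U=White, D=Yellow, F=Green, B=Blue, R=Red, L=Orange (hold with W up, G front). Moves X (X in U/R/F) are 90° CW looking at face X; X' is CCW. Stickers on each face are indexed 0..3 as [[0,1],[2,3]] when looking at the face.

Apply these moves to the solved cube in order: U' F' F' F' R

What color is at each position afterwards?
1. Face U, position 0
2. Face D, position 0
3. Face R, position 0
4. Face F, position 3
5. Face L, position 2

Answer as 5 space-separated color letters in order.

Answer: W R W Y O

Derivation:
After move 1 (U'): U=WWWW F=OOGG R=GGRR B=RRBB L=BBOO
After move 2 (F'): F=OGOG U=WWGR R=YGYR D=BOYY L=BWOW
After move 3 (F'): F=GGOO U=WWYY R=OGBR D=WWYY L=BROG
After move 4 (F'): F=GOGO U=WWOB R=WGWR D=RGYY L=BYOY
After move 5 (R): R=WWRG U=WOOO F=GGGY D=RBYR B=BRWB
Query 1: U[0] = W
Query 2: D[0] = R
Query 3: R[0] = W
Query 4: F[3] = Y
Query 5: L[2] = O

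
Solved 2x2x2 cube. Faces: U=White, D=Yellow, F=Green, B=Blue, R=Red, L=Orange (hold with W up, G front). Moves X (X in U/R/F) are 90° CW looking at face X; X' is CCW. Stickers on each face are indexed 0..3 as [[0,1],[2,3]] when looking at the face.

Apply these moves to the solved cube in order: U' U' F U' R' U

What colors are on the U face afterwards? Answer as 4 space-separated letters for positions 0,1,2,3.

After move 1 (U'): U=WWWW F=OOGG R=GGRR B=RRBB L=BBOO
After move 2 (U'): U=WWWW F=BBGG R=OORR B=GGBB L=RROO
After move 3 (F): F=GBGB U=WWOR R=WOWR D=ROYY L=RYOY
After move 4 (U'): U=WRWO F=RYGB R=GBWR B=WOBB L=GGOY
After move 5 (R'): R=BRGW U=WBWW F=RRGO D=RYYB B=YOOB
After move 6 (U): U=WWWB F=BRGO R=YOGW B=GGOB L=RROY
Query: U face = WWWB

Answer: W W W B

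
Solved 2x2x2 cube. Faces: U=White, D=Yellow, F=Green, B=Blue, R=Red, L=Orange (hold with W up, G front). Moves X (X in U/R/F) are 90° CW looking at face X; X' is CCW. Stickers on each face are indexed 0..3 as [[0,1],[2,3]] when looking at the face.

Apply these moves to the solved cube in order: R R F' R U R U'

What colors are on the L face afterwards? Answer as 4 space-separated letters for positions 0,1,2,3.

Answer: B Y O W

Derivation:
After move 1 (R): R=RRRR U=WGWG F=GYGY D=YBYB B=WBWB
After move 2 (R): R=RRRR U=WYWY F=GBGB D=YWYW B=GBGB
After move 3 (F'): F=BBGG U=WYRR R=WRYR D=OOYW L=OYOW
After move 4 (R): R=YWRR U=WBRG F=BOGW D=OGYG B=RBYB
After move 5 (U): U=RWGB F=YWGW R=RBRR B=OYYB L=BOOW
After move 6 (R): R=RRRB U=RWGW F=YGGG D=OYYO B=BYWB
After move 7 (U'): U=WWRG F=BOGG R=YGRB B=RRWB L=BYOW
Query: L face = BYOW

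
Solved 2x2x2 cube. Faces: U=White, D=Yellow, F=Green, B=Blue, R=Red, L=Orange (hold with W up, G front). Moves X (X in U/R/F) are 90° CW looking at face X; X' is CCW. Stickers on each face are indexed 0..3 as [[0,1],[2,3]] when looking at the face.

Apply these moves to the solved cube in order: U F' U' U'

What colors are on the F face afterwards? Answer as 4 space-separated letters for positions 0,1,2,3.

After move 1 (U): U=WWWW F=RRGG R=BBRR B=OOBB L=GGOO
After move 2 (F'): F=RGRG U=WWBR R=YBYR D=GOYY L=GWOW
After move 3 (U'): U=WRWB F=GWRG R=RGYR B=YBBB L=OOOW
After move 4 (U'): U=RBWW F=OORG R=GWYR B=RGBB L=YBOW
Query: F face = OORG

Answer: O O R G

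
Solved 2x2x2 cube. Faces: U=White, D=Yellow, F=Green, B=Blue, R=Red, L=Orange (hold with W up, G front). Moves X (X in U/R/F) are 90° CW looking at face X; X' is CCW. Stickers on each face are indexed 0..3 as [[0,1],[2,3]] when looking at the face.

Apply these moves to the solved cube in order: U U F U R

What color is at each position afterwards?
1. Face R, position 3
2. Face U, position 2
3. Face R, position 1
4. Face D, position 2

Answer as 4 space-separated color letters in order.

Answer: G R G Y

Derivation:
After move 1 (U): U=WWWW F=RRGG R=BBRR B=OOBB L=GGOO
After move 2 (U): U=WWWW F=BBGG R=OORR B=GGBB L=RROO
After move 3 (F): F=GBGB U=WWOR R=WOWR D=ROYY L=RYOY
After move 4 (U): U=OWRW F=WOGB R=GGWR B=RYBB L=GBOY
After move 5 (R): R=WGRG U=OORB F=WOGY D=RBYR B=WYWB
Query 1: R[3] = G
Query 2: U[2] = R
Query 3: R[1] = G
Query 4: D[2] = Y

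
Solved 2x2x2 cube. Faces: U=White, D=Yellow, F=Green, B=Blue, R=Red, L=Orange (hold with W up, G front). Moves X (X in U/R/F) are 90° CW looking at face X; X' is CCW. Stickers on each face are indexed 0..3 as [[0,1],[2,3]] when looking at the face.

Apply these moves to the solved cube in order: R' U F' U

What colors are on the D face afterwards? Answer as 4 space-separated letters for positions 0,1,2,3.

After move 1 (R'): R=RRRR U=WBWB F=GWGW D=YGYG B=YBYB
After move 2 (U): U=WWBB F=RRGW R=YBRR B=OOYB L=GWOO
After move 3 (F'): F=RWRG U=WWYR R=GBYR D=WOYG L=GBOB
After move 4 (U): U=YWRW F=GBRG R=OOYR B=GBYB L=RWOB
Query: D face = WOYG

Answer: W O Y G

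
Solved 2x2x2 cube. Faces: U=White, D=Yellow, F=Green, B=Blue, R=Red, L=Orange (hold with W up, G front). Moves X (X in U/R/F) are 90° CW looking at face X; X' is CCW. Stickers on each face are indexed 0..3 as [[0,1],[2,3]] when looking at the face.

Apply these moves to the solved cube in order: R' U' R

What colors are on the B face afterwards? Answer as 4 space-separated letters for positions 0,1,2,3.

Answer: W R B B

Derivation:
After move 1 (R'): R=RRRR U=WBWB F=GWGW D=YGYG B=YBYB
After move 2 (U'): U=BBWW F=OOGW R=GWRR B=RRYB L=YBOO
After move 3 (R): R=RGRW U=BOWW F=OGGG D=YYYR B=WRBB
Query: B face = WRBB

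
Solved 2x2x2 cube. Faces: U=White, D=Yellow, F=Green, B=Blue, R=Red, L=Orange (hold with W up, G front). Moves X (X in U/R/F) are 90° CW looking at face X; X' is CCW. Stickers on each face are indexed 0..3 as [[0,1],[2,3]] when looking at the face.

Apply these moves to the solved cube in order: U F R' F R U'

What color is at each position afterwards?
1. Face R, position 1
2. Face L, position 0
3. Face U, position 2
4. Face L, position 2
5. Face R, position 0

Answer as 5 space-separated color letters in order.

Answer: B Y W O G

Derivation:
After move 1 (U): U=WWWW F=RRGG R=BBRR B=OOBB L=GGOO
After move 2 (F): F=GRGR U=WWOG R=WBWR D=RBYY L=GYOY
After move 3 (R'): R=BRWW U=WBOO F=GWGG D=RRYR B=YOBB
After move 4 (F): F=GGGW U=WBYY R=OROW D=WBYR L=GROR
After move 5 (R): R=OOWR U=WGYW F=GBGR D=WBYY B=YOBB
After move 6 (U'): U=GWWY F=GRGR R=GBWR B=OOBB L=YOOR
Query 1: R[1] = B
Query 2: L[0] = Y
Query 3: U[2] = W
Query 4: L[2] = O
Query 5: R[0] = G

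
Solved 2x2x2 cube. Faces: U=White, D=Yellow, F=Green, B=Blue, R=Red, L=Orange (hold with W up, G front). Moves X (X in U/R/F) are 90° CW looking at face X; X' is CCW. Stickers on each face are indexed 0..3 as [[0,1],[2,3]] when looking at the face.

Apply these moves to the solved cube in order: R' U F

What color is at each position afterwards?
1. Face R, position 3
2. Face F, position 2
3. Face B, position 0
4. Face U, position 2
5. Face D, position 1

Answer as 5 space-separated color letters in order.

After move 1 (R'): R=RRRR U=WBWB F=GWGW D=YGYG B=YBYB
After move 2 (U): U=WWBB F=RRGW R=YBRR B=OOYB L=GWOO
After move 3 (F): F=GRWR U=WWOW R=BBBR D=RYYG L=GYOG
Query 1: R[3] = R
Query 2: F[2] = W
Query 3: B[0] = O
Query 4: U[2] = O
Query 5: D[1] = Y

Answer: R W O O Y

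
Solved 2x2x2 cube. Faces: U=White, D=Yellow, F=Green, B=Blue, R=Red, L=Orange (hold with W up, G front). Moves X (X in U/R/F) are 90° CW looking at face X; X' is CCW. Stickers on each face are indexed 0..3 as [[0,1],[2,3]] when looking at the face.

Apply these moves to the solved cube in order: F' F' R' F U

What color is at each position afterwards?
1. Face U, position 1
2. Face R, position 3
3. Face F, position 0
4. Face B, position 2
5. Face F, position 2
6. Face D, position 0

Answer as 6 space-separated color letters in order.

Answer: W O Y W Y O

Derivation:
After move 1 (F'): F=GGGG U=WWRR R=YRYR D=OOYY L=OWOW
After move 2 (F'): F=GGGG U=WWYY R=OROR D=WWYY L=OROR
After move 3 (R'): R=RROO U=WBYB F=GWGY D=WGYG B=YBWB
After move 4 (F): F=GGYW U=WBRR R=YRBO D=ORYG L=OWOG
After move 5 (U): U=RWRB F=YRYW R=YBBO B=OWWB L=GGOG
Query 1: U[1] = W
Query 2: R[3] = O
Query 3: F[0] = Y
Query 4: B[2] = W
Query 5: F[2] = Y
Query 6: D[0] = O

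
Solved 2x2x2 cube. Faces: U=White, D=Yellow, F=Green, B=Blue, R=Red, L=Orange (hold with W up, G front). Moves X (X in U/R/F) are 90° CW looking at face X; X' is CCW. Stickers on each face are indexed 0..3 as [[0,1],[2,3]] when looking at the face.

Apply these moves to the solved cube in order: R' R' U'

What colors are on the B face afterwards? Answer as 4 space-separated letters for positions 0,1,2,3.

After move 1 (R'): R=RRRR U=WBWB F=GWGW D=YGYG B=YBYB
After move 2 (R'): R=RRRR U=WYWY F=GBGB D=YWYW B=GBGB
After move 3 (U'): U=YYWW F=OOGB R=GBRR B=RRGB L=GBOO
Query: B face = RRGB

Answer: R R G B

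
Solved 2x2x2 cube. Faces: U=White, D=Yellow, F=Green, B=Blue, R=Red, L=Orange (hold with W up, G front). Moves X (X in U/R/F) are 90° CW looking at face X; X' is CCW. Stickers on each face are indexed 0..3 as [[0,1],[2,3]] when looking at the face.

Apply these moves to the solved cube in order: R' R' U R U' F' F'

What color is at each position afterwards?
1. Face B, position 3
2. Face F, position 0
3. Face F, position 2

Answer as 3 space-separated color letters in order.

Answer: B W B

Derivation:
After move 1 (R'): R=RRRR U=WBWB F=GWGW D=YGYG B=YBYB
After move 2 (R'): R=RRRR U=WYWY F=GBGB D=YWYW B=GBGB
After move 3 (U): U=WWYY F=RRGB R=GBRR B=OOGB L=GBOO
After move 4 (R): R=RGRB U=WRYB F=RWGW D=YGYO B=YOWB
After move 5 (U'): U=RBWY F=GBGW R=RWRB B=RGWB L=YOOO
After move 6 (F'): F=BWGG U=RBRR R=GWYB D=OOYO L=YYOW
After move 7 (F'): F=WGBG U=RBGY R=OWOB D=YWYO L=YROR
Query 1: B[3] = B
Query 2: F[0] = W
Query 3: F[2] = B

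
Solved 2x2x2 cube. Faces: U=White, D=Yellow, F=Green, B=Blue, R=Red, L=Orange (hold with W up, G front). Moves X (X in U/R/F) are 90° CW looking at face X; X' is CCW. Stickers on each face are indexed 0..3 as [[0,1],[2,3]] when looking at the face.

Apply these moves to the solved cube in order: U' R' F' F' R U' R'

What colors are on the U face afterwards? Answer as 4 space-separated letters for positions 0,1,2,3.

Answer: G B W B

Derivation:
After move 1 (U'): U=WWWW F=OOGG R=GGRR B=RRBB L=BBOO
After move 2 (R'): R=GRGR U=WBWR F=OWGW D=YOYG B=YRYB
After move 3 (F'): F=WWOG U=WBGG R=ORYR D=BOYG L=BROW
After move 4 (F'): F=WGWO U=WBOY R=ORBR D=RWYG L=BGOG
After move 5 (R): R=BORR U=WGOO F=WWWG D=RYYY B=YRBB
After move 6 (U'): U=GOWO F=BGWG R=WWRR B=BOBB L=YROG
After move 7 (R'): R=WRWR U=GBWB F=BOWO D=RGYG B=YOYB
Query: U face = GBWB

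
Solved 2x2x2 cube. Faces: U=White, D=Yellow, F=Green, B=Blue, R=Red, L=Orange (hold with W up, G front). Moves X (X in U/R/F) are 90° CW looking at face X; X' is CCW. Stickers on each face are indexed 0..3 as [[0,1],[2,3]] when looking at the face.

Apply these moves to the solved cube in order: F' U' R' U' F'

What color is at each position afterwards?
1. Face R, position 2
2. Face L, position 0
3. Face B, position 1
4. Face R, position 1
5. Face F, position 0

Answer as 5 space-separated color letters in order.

Answer: O Y R R B

Derivation:
After move 1 (F'): F=GGGG U=WWRR R=YRYR D=OOYY L=OWOW
After move 2 (U'): U=WRWR F=OWGG R=GGYR B=YRBB L=BBOW
After move 3 (R'): R=GRGY U=WBWY F=ORGR D=OWYG B=YROB
After move 4 (U'): U=BYWW F=BBGR R=ORGY B=GROB L=YROW
After move 5 (F'): F=BRBG U=BYOG R=WROY D=RWYG L=YWOW
Query 1: R[2] = O
Query 2: L[0] = Y
Query 3: B[1] = R
Query 4: R[1] = R
Query 5: F[0] = B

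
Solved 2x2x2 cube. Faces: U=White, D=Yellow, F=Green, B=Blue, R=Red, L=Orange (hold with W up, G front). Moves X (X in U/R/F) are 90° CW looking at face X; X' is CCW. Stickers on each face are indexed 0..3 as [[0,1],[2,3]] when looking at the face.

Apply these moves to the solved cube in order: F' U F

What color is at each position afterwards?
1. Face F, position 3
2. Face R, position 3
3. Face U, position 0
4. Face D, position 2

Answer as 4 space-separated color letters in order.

After move 1 (F'): F=GGGG U=WWRR R=YRYR D=OOYY L=OWOW
After move 2 (U): U=RWRW F=YRGG R=BBYR B=OWBB L=GGOW
After move 3 (F): F=GYGR U=RWWG R=RBWR D=YBYY L=GOOO
Query 1: F[3] = R
Query 2: R[3] = R
Query 3: U[0] = R
Query 4: D[2] = Y

Answer: R R R Y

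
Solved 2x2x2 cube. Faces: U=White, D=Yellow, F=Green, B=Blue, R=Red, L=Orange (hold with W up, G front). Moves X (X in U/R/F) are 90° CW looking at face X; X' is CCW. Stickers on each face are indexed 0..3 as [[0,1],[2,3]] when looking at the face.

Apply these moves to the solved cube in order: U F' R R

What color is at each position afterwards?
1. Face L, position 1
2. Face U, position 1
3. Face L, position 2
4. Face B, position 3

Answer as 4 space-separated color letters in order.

Answer: W O O B

Derivation:
After move 1 (U): U=WWWW F=RRGG R=BBRR B=OOBB L=GGOO
After move 2 (F'): F=RGRG U=WWBR R=YBYR D=GOYY L=GWOW
After move 3 (R): R=YYRB U=WGBG F=RORY D=GBYO B=ROWB
After move 4 (R): R=RYBY U=WOBY F=RBRO D=GWYR B=GOGB
Query 1: L[1] = W
Query 2: U[1] = O
Query 3: L[2] = O
Query 4: B[3] = B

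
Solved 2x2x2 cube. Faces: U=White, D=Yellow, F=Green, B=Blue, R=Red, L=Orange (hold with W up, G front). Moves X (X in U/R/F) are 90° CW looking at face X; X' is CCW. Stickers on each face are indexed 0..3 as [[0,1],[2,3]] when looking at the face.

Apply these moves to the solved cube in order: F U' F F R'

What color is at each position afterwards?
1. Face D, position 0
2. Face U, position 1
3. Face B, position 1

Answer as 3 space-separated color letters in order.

After move 1 (F): F=GGGG U=WWOO R=WRWR D=RRYY L=OYOY
After move 2 (U'): U=WOWO F=OYGG R=GGWR B=WRBB L=BBOY
After move 3 (F): F=GOGY U=WOYB R=WGOR D=WGYY L=BROR
After move 4 (F): F=GGYO U=WORR R=YGBR D=OWYY L=BWOG
After move 5 (R'): R=GRYB U=WBRW F=GOYR D=OGYO B=YRWB
Query 1: D[0] = O
Query 2: U[1] = B
Query 3: B[1] = R

Answer: O B R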